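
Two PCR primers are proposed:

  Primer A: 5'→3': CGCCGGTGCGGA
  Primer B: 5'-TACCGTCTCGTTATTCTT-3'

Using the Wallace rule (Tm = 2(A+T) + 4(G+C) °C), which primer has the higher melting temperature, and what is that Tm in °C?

Primer B, 50°C

Primer A: A+T=2, G+C=10 → Tm = 2(2)+4(10) = 44°C
Primer B: A+T=11, G+C=7 → Tm = 2(11)+4(7) = 50°C
44°C vs 50°C → primer B is higher.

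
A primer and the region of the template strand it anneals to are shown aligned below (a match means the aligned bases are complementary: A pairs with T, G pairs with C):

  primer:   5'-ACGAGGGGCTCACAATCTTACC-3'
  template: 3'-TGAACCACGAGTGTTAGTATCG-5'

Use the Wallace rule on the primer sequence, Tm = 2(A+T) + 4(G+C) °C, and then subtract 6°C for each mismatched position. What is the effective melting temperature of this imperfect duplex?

38°C

Primer base counts: A=6, T=4, G=5, C=7 → A+T=10, G+C=12
Perfect-match Tm = 2(10) + 4(12) = 20 + 48 = 68°C
Mismatches (positions where the bases are not complementary): 5 (at positions 3, 4, 7, 18, 21)
Effective Tm = 68 − 5×6 = 68 − 30 = 38°C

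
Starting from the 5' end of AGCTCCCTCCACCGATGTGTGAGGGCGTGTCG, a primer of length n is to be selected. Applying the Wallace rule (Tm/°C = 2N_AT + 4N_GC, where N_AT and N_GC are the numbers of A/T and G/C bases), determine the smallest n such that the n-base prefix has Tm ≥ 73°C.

First 22 bases: AGCTCCCTCCACCGATGTGTGA → Tm = 70°C (< 73°C)
First 23 bases: AGCTCCCTCCACCGATGTGTGAG → Tm = 74°C (≥ 73°C)
Since every base adds ≥2°C, Tm only increases with n, so the threshold is first crossed at n = 23.

n = 23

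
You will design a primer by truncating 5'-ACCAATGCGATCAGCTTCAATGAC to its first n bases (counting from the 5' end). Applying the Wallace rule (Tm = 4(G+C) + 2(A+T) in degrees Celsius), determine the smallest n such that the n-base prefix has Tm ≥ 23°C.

First 7 bases: ACCAATG → Tm = 20°C (< 23°C)
First 8 bases: ACCAATGC → Tm = 24°C (≥ 23°C)
Each additional base adds 2°C (A/T) or 4°C (G/C), so Tm is non-decreasing in n; n = 8 is the first length to reach 23°C.

n = 8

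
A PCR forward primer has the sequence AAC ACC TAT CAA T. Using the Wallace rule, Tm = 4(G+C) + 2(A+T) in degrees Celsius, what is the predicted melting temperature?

Base counts: A=6, C=4, G=0, T=3
So N_AT = 9 and N_GC = 4.
Tm = 4·4 + 2·9 = 16 + 18 = 34°C

34°C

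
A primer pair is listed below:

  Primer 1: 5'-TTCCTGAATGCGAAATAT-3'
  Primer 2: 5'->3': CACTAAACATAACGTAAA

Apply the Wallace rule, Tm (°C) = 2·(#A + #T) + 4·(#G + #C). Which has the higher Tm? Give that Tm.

Primer 1: A+T=12, G+C=6 → Tm = 2(12)+4(6) = 48°C
Primer 2: A+T=13, G+C=5 → Tm = 2(13)+4(5) = 46°C
48°C vs 46°C → primer 1 is higher.

Primer 1, 48°C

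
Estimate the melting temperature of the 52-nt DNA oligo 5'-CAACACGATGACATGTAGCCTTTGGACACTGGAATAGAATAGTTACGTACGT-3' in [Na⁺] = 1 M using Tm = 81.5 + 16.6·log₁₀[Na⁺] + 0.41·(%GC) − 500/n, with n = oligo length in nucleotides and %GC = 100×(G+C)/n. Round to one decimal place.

Length n = 52. Counting bases: C=10, G=12, A=17, T=13
G+C = 22, so %GC = 22/52 × 100 = 42.308%
Salt term: 16.6 × (0) = 0
GC term: 0.41 × 42.308 = 17.346; length term: −500/52 = −9.615
Tm = 81.5 + (0) + 17.346 − 9.615 = 89.231 → 89.2°C

89.2°C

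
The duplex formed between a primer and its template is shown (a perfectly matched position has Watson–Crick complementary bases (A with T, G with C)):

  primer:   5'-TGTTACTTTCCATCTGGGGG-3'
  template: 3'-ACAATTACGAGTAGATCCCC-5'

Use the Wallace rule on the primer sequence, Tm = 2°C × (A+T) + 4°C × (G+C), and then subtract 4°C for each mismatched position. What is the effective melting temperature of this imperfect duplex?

40°C

Primer base counts: A=2, T=8, G=6, C=4 → A+T=10, G+C=10
Perfect-match Tm = 2(10) + 4(10) = 20 + 40 = 60°C
Mismatches (positions where the bases are not complementary): 5 (at positions 6, 8, 9, 10, 16)
Effective Tm = 60 − 5×4 = 60 − 20 = 40°C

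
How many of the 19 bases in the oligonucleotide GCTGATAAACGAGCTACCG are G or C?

10

Counting bases: G=5, T=3, A=6, C=5
G+C = 5 + 5 = 10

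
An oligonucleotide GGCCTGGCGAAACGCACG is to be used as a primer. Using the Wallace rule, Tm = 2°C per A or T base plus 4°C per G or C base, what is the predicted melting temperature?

Base counts: G=7, A=4, C=6, T=1
AT pairs contribute 5, GC pairs contribute 13.
Tm = 4·13 + 2·5 = 52 + 10 = 62°C

62°C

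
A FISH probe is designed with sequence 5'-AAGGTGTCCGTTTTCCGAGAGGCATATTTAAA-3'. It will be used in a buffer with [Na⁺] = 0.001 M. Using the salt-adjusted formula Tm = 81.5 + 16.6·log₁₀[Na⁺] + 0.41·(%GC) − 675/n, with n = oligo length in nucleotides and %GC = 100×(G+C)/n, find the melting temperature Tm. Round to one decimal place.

27.3°C

Length n = 32. G=8, A=9, C=5, T=10
G+C = 13, so %GC = 13/32 × 100 = 40.625%
Salt term: 16.6 × (-3) = -49.8
GC term: 0.41 × 40.625 = 16.656; length term: −675/32 = −21.094
Tm = 81.5 + (-49.8) + 16.656 − 21.094 = 27.262 → 27.3°C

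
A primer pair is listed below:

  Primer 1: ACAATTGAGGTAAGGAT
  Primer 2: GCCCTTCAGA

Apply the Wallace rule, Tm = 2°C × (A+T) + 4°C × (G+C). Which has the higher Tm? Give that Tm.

Primer 1, 46°C

Primer 1: A+T=11, G+C=6 → Tm = 2(11)+4(6) = 46°C
Primer 2: A+T=4, G+C=6 → Tm = 2(4)+4(6) = 32°C
46°C vs 32°C → primer 1 is higher.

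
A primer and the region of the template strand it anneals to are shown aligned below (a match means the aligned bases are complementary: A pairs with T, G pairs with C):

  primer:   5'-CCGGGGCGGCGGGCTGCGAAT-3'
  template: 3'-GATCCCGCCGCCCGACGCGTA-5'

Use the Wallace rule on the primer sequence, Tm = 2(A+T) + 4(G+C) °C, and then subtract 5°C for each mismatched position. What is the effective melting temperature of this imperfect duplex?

61°C

Primer base counts: A=2, T=2, G=11, C=6 → A+T=4, G+C=17
Perfect-match Tm = 2(4) + 4(17) = 8 + 68 = 76°C
Mismatches (positions where the bases are not complementary): 3 (at positions 2, 3, 19)
Effective Tm = 76 − 3×5 = 76 − 15 = 61°C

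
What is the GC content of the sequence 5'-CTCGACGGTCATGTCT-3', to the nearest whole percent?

56%

Counting bases: C=5, T=5, A=2, G=4
G+C = 4 + 5 = 9 out of 16 bases
%GC = 9/16 × 100 = 56.25% ≈ 56%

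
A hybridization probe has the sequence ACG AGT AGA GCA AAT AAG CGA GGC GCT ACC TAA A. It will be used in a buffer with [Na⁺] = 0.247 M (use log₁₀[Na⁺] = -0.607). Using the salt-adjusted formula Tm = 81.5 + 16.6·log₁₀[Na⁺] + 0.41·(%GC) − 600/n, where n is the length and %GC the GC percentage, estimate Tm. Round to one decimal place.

73.1°C

Length n = 34. T=4, C=7, G=9, A=14
G+C = 16, so %GC = 16/34 × 100 = 47.059%
Salt term: 16.6 × (-0.607) = -10.076
GC term: 0.41 × 47.059 = 19.294; length term: −600/34 = −17.647
Tm = 81.5 + (-10.076) + 19.294 − 17.647 = 73.071 → 73.1°C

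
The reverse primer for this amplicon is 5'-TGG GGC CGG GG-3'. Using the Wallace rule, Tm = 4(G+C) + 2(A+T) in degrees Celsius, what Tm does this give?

T=1, G=8, A=0, C=2
A+T = 1, G+C = 10
Tm = 2×1 + 4×10 = 42°C

42°C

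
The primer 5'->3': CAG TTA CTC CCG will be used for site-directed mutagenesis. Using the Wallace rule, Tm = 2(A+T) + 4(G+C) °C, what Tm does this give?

38°C

T=3, C=5, A=2, G=2
AT pairs contribute 5, GC pairs contribute 7.
Tm = 4·7 + 2·5 = 28 + 10 = 38°C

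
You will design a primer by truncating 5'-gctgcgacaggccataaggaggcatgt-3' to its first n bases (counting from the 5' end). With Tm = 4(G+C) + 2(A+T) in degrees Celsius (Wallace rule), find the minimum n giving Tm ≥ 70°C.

First 21 bases: GCTGCGACAGGCCATAAGGAG → Tm = 68°C (< 70°C)
First 22 bases: GCTGCGACAGGCCATAAGGAGG → Tm = 72°C (≥ 70°C)
Each additional base adds 2°C (A/T) or 4°C (G/C), so Tm is non-decreasing in n; n = 22 is the first length to reach 70°C.

n = 22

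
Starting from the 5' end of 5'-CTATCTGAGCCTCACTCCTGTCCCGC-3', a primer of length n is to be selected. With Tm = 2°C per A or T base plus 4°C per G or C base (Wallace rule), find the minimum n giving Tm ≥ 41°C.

n = 14

First 13 bases: CTATCTGAGCCTC → Tm = 40°C (< 41°C)
First 14 bases: CTATCTGAGCCTCA → Tm = 42°C (≥ 41°C)
Each additional base adds 2°C (A/T) or 4°C (G/C), so Tm is non-decreasing in n; n = 14 is the first length to reach 41°C.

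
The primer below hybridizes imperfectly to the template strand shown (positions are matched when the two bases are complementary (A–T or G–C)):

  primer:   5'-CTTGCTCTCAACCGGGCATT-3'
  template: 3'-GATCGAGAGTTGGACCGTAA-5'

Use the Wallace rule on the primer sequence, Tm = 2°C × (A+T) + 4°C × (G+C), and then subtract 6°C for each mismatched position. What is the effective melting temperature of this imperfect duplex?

50°C

Primer base counts: A=3, T=6, G=4, C=7 → A+T=9, G+C=11
Perfect-match Tm = 2(9) + 4(11) = 18 + 44 = 62°C
Mismatches (positions where the bases are not complementary): 2 (at positions 3, 14)
Effective Tm = 62 − 2×6 = 62 − 12 = 50°C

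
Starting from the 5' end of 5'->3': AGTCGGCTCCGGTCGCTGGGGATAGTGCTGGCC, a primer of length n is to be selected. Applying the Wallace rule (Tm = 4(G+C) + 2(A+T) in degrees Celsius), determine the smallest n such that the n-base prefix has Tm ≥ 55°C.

First 15 bases: AGTCGGCTCCGGTCG → Tm = 52°C (< 55°C)
First 16 bases: AGTCGGCTCCGGTCGC → Tm = 56°C (≥ 55°C)
Since every base adds ≥2°C, Tm only increases with n, so the threshold is first crossed at n = 16.

n = 16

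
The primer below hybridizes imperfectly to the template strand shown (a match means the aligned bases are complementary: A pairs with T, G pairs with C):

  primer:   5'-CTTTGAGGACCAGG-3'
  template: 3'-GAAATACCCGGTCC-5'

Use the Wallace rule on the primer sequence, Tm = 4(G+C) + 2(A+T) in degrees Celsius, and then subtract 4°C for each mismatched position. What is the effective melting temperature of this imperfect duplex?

Primer base counts: A=3, T=3, G=5, C=3 → A+T=6, G+C=8
Perfect-match Tm = 2(6) + 4(8) = 12 + 32 = 44°C
Mismatches (positions where the bases are not complementary): 3 (at positions 5, 6, 9)
Effective Tm = 44 − 3×4 = 44 − 12 = 32°C

32°C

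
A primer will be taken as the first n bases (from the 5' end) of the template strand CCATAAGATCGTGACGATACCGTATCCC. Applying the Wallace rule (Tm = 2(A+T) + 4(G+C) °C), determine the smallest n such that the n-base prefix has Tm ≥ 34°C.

First 11 bases: CCATAAGATCG → Tm = 32°C (< 34°C)
First 12 bases: CCATAAGATCGT → Tm = 34°C (≥ 34°C)
Since every base adds ≥2°C, Tm only increases with n, so the threshold is first crossed at n = 12.

n = 12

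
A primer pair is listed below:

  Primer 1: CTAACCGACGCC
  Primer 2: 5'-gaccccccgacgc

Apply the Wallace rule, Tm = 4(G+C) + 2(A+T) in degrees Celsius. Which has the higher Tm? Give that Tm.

Primer 2, 48°C

Primer 1: A+T=4, G+C=8 → Tm = 2(4)+4(8) = 40°C
Primer 2: A+T=2, G+C=11 → Tm = 2(2)+4(11) = 48°C
40°C vs 48°C → primer 2 is higher.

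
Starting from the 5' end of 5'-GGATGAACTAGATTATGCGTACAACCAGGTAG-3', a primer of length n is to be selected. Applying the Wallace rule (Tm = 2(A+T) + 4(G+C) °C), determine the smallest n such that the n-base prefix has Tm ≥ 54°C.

First 18 bases: GGATGAACTAGATTATGC → Tm = 50°C (< 54°C)
First 19 bases: GGATGAACTAGATTATGCG → Tm = 54°C (≥ 54°C)
Each additional base adds 2°C (A/T) or 4°C (G/C), so Tm is non-decreasing in n; n = 19 is the first length to reach 54°C.

n = 19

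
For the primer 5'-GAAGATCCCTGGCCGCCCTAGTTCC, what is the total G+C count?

Base counts: G=6, T=5, A=4, C=10
G+C = 6 + 10 = 16

16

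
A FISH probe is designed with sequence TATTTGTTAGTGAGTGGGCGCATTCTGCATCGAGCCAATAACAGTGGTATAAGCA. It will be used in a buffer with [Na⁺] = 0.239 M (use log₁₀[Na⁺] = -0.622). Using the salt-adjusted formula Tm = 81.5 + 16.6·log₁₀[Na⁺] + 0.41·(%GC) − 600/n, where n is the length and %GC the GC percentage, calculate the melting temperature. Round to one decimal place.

78.2°C

Length n = 55. Base counts: C=9, A=15, T=16, G=15
G+C = 24, so %GC = 24/55 × 100 = 43.636%
Salt term: 16.6 × (-0.622) = -10.325
GC term: 0.41 × 43.636 = 17.891; length term: −600/55 = −10.909
Tm = 81.5 + (-10.325) + 17.891 − 10.909 = 78.157 → 78.2°C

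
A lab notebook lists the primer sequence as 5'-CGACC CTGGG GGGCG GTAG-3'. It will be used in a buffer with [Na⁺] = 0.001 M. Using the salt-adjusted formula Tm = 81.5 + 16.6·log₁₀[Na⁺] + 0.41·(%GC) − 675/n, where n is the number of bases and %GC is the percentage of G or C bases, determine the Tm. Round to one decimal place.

Length n = 19. Counting bases: G=10, C=5, T=2, A=2
G+C = 15, so %GC = 15/19 × 100 = 78.947%
Salt term: 16.6 × (-3) = -49.8
GC term: 0.41 × 78.947 = 32.368; length term: −675/19 = −35.526
Tm = 81.5 + (-49.8) + 32.368 − 35.526 = 28.542 → 28.5°C

28.5°C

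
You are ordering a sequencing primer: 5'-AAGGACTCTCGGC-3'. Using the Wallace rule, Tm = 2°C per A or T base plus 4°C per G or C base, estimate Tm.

42°C

Counting bases: C=4, G=4, T=2, A=3
AT pairs contribute 5, GC pairs contribute 8.
Tm = 4·8 + 2·5 = 32 + 10 = 42°C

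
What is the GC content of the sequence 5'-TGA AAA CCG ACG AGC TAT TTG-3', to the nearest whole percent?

Counting bases: A=7, G=5, C=4, T=5
G+C = 5 + 4 = 9 out of 21 bases
%GC = 9/21 × 100 = 42.86% ≈ 43%

43%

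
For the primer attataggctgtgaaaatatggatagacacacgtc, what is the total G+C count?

C=5, G=8, A=13, T=9
Total G or C: 8 + 5 = 13

13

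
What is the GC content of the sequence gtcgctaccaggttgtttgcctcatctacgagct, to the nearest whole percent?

53%

A=5, C=10, G=8, T=11
G+C = 8 + 10 = 18 out of 34 bases
%GC = 18/34 × 100 = 52.94% ≈ 53%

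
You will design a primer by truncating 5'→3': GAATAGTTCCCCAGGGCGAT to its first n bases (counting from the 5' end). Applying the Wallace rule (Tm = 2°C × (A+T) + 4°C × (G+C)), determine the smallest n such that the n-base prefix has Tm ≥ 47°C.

First 15 bases: GAATAGTTCCCCAGG → Tm = 46°C (< 47°C)
First 16 bases: GAATAGTTCCCCAGGG → Tm = 50°C (≥ 47°C)
Each additional base adds 2°C (A/T) or 4°C (G/C), so Tm is non-decreasing in n; n = 16 is the first length to reach 47°C.

n = 16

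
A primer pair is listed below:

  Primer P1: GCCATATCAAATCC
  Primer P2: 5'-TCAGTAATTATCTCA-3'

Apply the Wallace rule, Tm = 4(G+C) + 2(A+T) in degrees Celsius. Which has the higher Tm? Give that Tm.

Primer P1, 40°C

Primer P1: A+T=8, G+C=6 → Tm = 2(8)+4(6) = 40°C
Primer P2: A+T=11, G+C=4 → Tm = 2(11)+4(4) = 38°C
40°C vs 38°C → primer P1 is higher.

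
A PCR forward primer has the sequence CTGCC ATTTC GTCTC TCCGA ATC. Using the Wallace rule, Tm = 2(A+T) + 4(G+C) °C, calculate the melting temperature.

Base counts: C=9, T=8, A=3, G=3
So N_AT = 11 and N_GC = 12.
Tm = 2(11) + 4(12) = 22 + 48 = 70°C

70°C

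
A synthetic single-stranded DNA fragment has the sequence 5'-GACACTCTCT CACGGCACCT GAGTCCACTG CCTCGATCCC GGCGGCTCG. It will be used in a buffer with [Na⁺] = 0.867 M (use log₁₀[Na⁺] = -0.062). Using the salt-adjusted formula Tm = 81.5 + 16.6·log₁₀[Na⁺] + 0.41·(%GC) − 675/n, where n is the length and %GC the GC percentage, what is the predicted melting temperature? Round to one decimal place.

94.3°C

Length n = 49. A=7, C=21, G=12, T=9
G+C = 33, so %GC = 33/49 × 100 = 67.347%
Salt term: 16.6 × (-0.062) = -1.029
GC term: 0.41 × 67.347 = 27.612; length term: −675/49 = −13.776
Tm = 81.5 + (-1.029) + 27.612 − 13.776 = 94.307 → 94.3°C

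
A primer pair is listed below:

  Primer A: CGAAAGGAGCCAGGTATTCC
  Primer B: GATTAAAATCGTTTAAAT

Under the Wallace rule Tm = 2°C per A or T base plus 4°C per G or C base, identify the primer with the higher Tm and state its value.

Primer A, 62°C

Primer A: A+T=9, G+C=11 → Tm = 2(9)+4(11) = 62°C
Primer B: A+T=15, G+C=3 → Tm = 2(15)+4(3) = 42°C
62°C vs 42°C → primer A is higher.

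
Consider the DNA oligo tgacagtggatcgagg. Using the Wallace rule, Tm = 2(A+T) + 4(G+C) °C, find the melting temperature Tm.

T=3, A=4, G=7, C=2
AT pairs contribute 7, GC pairs contribute 9.
Tm = 2×7 + 4×9 = 50°C

50°C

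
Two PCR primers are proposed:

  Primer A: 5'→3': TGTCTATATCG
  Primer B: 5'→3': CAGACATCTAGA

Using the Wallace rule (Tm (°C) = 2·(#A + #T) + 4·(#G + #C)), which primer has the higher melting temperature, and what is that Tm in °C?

Primer B, 34°C

Primer A: A+T=7, G+C=4 → Tm = 2(7)+4(4) = 30°C
Primer B: A+T=7, G+C=5 → Tm = 2(7)+4(5) = 34°C
30°C vs 34°C → primer B is higher.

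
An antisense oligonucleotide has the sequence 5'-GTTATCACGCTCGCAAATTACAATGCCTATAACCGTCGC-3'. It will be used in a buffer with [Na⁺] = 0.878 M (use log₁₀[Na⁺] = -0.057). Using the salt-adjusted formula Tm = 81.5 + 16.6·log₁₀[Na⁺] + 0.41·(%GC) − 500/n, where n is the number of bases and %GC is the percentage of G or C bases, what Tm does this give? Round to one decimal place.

86.7°C

Length n = 39. A=11, C=12, G=6, T=10
G+C = 18, so %GC = 18/39 × 100 = 46.154%
Salt term: 16.6 × (-0.057) = -0.946
GC term: 0.41 × 46.154 = 18.923; length term: −500/39 = −12.821
Tm = 81.5 + (-0.946) + 18.923 − 12.821 = 86.656 → 86.7°C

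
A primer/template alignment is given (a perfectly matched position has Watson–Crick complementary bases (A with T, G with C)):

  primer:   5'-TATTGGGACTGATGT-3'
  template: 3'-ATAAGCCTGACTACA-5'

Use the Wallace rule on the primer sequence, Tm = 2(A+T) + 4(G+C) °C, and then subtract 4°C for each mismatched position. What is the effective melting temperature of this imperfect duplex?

38°C

Primer base counts: A=3, T=6, G=5, C=1 → A+T=9, G+C=6
Perfect-match Tm = 2(9) + 4(6) = 18 + 24 = 42°C
Mismatches (positions where the bases are not complementary): 1 (at position 5)
Effective Tm = 42 − 1×4 = 42 − 4 = 38°C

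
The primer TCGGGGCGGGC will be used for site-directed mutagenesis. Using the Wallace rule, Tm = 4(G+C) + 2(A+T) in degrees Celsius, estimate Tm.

C=3, T=1, G=7, A=0
AT pairs contribute 1, GC pairs contribute 10.
Tm = 2(1) + 4(10) = 2 + 40 = 42°C

42°C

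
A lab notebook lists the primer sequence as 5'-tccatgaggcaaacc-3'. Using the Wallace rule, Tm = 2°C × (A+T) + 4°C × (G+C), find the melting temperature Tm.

46°C

A=5, C=5, G=3, T=2
AT pairs contribute 7, GC pairs contribute 8.
Tm = 2×7 + 4×8 = 46°C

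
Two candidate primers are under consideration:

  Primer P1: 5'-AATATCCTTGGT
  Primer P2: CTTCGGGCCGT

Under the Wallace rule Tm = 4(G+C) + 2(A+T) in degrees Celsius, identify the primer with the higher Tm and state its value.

Primer P1: A+T=8, G+C=4 → Tm = 2(8)+4(4) = 32°C
Primer P2: A+T=3, G+C=8 → Tm = 2(3)+4(8) = 38°C
32°C vs 38°C → primer P2 is higher.

Primer P2, 38°C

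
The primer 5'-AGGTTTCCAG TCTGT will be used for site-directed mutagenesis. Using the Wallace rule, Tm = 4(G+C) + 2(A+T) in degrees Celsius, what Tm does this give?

Counting bases: G=4, T=6, A=2, C=3
AT pairs contribute 8, GC pairs contribute 7.
Tm = 2×8 + 4×7 = 44°C

44°C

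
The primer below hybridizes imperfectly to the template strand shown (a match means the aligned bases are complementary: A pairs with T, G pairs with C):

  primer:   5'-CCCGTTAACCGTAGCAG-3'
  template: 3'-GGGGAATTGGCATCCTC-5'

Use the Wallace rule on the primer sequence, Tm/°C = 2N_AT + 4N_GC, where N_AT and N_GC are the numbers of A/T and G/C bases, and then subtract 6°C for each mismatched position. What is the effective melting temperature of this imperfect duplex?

42°C

Primer base counts: A=4, T=3, G=4, C=6 → A+T=7, G+C=10
Perfect-match Tm = 2(7) + 4(10) = 14 + 40 = 54°C
Mismatches (positions where the bases are not complementary): 2 (at positions 4, 15)
Effective Tm = 54 − 2×6 = 54 − 12 = 42°C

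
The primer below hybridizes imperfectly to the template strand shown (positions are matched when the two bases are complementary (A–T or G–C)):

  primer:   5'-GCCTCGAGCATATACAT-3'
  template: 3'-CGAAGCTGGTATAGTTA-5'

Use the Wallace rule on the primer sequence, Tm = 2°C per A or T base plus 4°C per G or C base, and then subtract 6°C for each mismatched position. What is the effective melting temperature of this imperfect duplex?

Primer base counts: A=5, T=4, G=3, C=5 → A+T=9, G+C=8
Perfect-match Tm = 2(9) + 4(8) = 18 + 32 = 50°C
Mismatches (positions where the bases are not complementary): 4 (at positions 3, 8, 14, 15)
Effective Tm = 50 − 4×6 = 50 − 24 = 26°C

26°C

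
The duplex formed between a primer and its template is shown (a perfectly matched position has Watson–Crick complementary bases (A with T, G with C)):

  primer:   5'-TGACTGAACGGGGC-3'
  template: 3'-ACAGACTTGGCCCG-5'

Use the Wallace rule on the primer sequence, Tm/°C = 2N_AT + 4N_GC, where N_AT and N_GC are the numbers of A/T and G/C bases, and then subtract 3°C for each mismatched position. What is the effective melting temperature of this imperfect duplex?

Primer base counts: A=3, T=2, G=6, C=3 → A+T=5, G+C=9
Perfect-match Tm = 2(5) + 4(9) = 10 + 36 = 46°C
Mismatches (positions where the bases are not complementary): 2 (at positions 3, 10)
Effective Tm = 46 − 2×3 = 46 − 6 = 40°C

40°C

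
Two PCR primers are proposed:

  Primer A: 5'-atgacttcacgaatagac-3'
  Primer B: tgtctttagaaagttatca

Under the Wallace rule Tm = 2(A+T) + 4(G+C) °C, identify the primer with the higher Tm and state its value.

Primer A, 50°C

Primer A: A+T=11, G+C=7 → Tm = 2(11)+4(7) = 50°C
Primer B: A+T=14, G+C=5 → Tm = 2(14)+4(5) = 48°C
50°C vs 48°C → primer A is higher.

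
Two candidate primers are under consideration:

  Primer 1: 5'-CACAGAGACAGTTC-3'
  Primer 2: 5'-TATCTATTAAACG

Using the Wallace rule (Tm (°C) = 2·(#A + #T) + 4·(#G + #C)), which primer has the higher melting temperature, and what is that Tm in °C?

Primer 1, 42°C

Primer 1: A+T=7, G+C=7 → Tm = 2(7)+4(7) = 42°C
Primer 2: A+T=10, G+C=3 → Tm = 2(10)+4(3) = 32°C
42°C vs 32°C → primer 1 is higher.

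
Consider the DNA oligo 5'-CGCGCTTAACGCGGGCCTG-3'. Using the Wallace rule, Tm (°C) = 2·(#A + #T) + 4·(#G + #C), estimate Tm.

66°C

Scanning the sequence gives T=3, A=2, C=7, G=7.
AT pairs contribute 5, GC pairs contribute 14.
Tm = 4·14 + 2·5 = 56 + 10 = 66°C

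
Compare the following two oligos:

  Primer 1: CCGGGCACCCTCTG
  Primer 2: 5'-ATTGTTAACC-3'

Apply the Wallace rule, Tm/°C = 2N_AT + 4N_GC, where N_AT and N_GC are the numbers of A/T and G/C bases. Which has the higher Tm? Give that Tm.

Primer 1: A+T=3, G+C=11 → Tm = 2(3)+4(11) = 50°C
Primer 2: A+T=7, G+C=3 → Tm = 2(7)+4(3) = 26°C
50°C vs 26°C → primer 1 is higher.

Primer 1, 50°C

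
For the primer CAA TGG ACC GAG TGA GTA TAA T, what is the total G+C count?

C=3, A=8, T=5, G=6
G+C = 6 + 3 = 9

9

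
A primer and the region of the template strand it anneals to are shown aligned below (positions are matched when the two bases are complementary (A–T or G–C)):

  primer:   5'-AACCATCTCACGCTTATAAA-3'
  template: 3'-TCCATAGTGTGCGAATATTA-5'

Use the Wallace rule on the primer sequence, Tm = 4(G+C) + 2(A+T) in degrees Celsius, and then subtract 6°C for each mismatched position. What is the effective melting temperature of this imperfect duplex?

24°C

Primer base counts: A=8, T=5, G=1, C=6 → A+T=13, G+C=7
Perfect-match Tm = 2(13) + 4(7) = 26 + 28 = 54°C
Mismatches (positions where the bases are not complementary): 5 (at positions 2, 3, 4, 8, 20)
Effective Tm = 54 − 5×6 = 54 − 30 = 24°C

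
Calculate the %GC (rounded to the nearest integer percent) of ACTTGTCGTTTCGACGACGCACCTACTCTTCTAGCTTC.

Counting bases: T=13, G=6, A=6, C=13
G+C = 6 + 13 = 19 out of 38 bases
%GC = 19/38 × 100 = 50% ≈ 50%

50%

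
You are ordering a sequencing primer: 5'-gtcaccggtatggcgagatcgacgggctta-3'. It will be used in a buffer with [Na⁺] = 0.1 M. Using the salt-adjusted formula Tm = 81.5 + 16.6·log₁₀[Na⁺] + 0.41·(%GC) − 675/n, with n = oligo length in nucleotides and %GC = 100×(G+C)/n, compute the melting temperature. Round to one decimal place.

Length n = 30. Scanning the sequence gives C=7, T=6, G=11, A=6.
G+C = 18, so %GC = 18/30 × 100 = 60%
Salt term: 16.6 × (-1) = -16.6
GC term: 0.41 × 60 = 24.6; length term: −675/30 = −22.5
Tm = 81.5 + (-16.6) + 24.6 − 22.5 = 67 → 67.0°C

67.0°C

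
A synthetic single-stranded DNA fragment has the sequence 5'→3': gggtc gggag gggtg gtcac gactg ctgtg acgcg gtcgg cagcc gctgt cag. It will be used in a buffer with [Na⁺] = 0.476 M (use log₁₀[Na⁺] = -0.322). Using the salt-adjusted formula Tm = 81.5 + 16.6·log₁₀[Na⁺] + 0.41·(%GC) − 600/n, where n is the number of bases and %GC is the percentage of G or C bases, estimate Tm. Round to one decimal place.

94.2°C

Length n = 53. Counting bases: G=25, C=13, A=6, T=9
G+C = 38, so %GC = 38/53 × 100 = 71.698%
Salt term: 16.6 × (-0.322) = -5.345
GC term: 0.41 × 71.698 = 29.396; length term: −600/53 = −11.321
Tm = 81.5 + (-5.345) + 29.396 − 11.321 = 94.23 → 94.2°C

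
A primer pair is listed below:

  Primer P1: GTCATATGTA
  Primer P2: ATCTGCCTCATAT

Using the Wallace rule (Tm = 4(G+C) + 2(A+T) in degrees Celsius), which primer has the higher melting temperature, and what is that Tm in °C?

Primer P2, 36°C

Primer P1: A+T=7, G+C=3 → Tm = 2(7)+4(3) = 26°C
Primer P2: A+T=8, G+C=5 → Tm = 2(8)+4(5) = 36°C
26°C vs 36°C → primer P2 is higher.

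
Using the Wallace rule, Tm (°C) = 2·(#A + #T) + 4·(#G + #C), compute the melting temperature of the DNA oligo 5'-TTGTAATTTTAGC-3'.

Scanning the sequence gives G=2, C=1, T=7, A=3.
A+T = 10, G+C = 3
Tm = 4·3 + 2·10 = 12 + 20 = 32°C

32°C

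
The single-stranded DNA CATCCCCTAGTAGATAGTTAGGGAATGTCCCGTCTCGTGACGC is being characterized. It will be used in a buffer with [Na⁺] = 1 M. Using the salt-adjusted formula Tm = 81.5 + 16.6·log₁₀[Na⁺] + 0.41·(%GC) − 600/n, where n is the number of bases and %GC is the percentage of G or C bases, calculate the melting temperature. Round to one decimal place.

89.5°C

Length n = 43. Counting bases: G=11, C=12, T=11, A=9
G+C = 23, so %GC = 23/43 × 100 = 53.488%
Salt term: 16.6 × (0) = 0
GC term: 0.41 × 53.488 = 21.93; length term: −600/43 = −13.953
Tm = 81.5 + (0) + 21.93 − 13.953 = 89.477 → 89.5°C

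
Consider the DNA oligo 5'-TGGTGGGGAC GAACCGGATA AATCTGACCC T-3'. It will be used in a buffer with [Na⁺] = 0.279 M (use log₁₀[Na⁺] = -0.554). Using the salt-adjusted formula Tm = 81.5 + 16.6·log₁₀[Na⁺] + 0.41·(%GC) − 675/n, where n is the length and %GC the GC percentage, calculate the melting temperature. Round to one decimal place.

Length n = 31. G=10, A=8, C=7, T=6
G+C = 17, so %GC = 17/31 × 100 = 54.839%
Salt term: 16.6 × (-0.554) = -9.196
GC term: 0.41 × 54.839 = 22.484; length term: −675/31 = −21.774
Tm = 81.5 + (-9.196) + 22.484 − 21.774 = 73.014 → 73.0°C

73.0°C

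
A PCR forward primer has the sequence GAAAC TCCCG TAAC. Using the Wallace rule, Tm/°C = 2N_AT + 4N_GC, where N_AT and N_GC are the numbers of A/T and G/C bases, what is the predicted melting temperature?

42°C

T=2, C=5, G=2, A=5
So N_AT = 7 and N_GC = 7.
Tm = 2(7) + 4(7) = 14 + 28 = 42°C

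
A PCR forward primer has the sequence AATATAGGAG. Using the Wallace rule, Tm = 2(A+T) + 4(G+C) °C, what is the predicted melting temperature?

26°C

Scanning the sequence gives G=3, T=2, C=0, A=5.
So N_AT = 7 and N_GC = 3.
Tm = 4·3 + 2·7 = 12 + 14 = 26°C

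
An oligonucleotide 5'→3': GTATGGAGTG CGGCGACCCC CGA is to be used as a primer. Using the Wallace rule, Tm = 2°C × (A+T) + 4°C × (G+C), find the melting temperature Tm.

78°C

Scanning the sequence gives C=7, A=4, T=3, G=9.
So N_AT = 7 and N_GC = 16.
Tm = 4·16 + 2·7 = 64 + 14 = 78°C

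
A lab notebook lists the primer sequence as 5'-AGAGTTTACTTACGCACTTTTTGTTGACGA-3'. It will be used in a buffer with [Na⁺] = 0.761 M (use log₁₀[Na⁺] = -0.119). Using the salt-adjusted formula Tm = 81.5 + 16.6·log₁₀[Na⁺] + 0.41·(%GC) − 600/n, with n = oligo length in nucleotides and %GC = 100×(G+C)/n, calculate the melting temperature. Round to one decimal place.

Length n = 30. Scanning the sequence gives T=12, C=5, A=7, G=6.
G+C = 11, so %GC = 11/30 × 100 = 36.667%
Salt term: 16.6 × (-0.119) = -1.975
GC term: 0.41 × 36.667 = 15.033; length term: −600/30 = −20
Tm = 81.5 + (-1.975) + 15.033 − 20 = 74.558 → 74.6°C

74.6°C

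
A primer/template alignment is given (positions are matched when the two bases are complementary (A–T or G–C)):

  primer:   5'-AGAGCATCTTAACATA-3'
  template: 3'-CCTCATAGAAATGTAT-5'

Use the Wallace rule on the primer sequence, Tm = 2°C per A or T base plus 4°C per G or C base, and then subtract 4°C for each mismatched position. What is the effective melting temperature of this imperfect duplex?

30°C

Primer base counts: A=7, T=4, G=2, C=3 → A+T=11, G+C=5
Perfect-match Tm = 2(11) + 4(5) = 22 + 20 = 42°C
Mismatches (positions where the bases are not complementary): 3 (at positions 1, 5, 11)
Effective Tm = 42 − 3×4 = 42 − 12 = 30°C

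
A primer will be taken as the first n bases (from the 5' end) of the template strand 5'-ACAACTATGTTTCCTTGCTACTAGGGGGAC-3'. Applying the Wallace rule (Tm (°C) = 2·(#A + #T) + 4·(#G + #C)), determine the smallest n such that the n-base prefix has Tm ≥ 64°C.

First 23 bases: ACAACTATGTTTCCTTGCTACTA → Tm = 62°C (< 64°C)
First 24 bases: ACAACTATGTTTCCTTGCTACTAG → Tm = 66°C (≥ 64°C)
Each additional base adds 2°C (A/T) or 4°C (G/C), so Tm is non-decreasing in n; n = 24 is the first length to reach 64°C.

n = 24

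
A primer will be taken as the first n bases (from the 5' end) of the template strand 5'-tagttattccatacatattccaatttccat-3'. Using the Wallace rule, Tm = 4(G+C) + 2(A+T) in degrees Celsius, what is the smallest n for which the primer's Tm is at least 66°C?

First 26 bases: TAGTTATTCCATACATATTCCAATTT → Tm = 64°C (< 66°C)
First 27 bases: TAGTTATTCCATACATATTCCAATTTC → Tm = 68°C (≥ 66°C)
Since every base adds ≥2°C, Tm only increases with n, so the threshold is first crossed at n = 27.

n = 27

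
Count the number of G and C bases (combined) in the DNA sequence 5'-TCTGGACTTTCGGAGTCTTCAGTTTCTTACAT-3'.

13

Base counts: G=6, C=7, A=5, T=14
G+C = 6 + 7 = 13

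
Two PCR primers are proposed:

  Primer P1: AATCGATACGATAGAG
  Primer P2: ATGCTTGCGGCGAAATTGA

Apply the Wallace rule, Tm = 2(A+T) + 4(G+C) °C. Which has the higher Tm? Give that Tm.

Primer P2, 56°C

Primer P1: A+T=10, G+C=6 → Tm = 2(10)+4(6) = 44°C
Primer P2: A+T=10, G+C=9 → Tm = 2(10)+4(9) = 56°C
44°C vs 56°C → primer P2 is higher.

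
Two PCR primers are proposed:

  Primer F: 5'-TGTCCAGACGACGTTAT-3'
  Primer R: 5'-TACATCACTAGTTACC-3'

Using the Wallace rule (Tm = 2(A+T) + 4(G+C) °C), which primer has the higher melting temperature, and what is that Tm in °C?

Primer F: A+T=9, G+C=8 → Tm = 2(9)+4(8) = 50°C
Primer R: A+T=10, G+C=6 → Tm = 2(10)+4(6) = 44°C
50°C vs 44°C → primer F is higher.

Primer F, 50°C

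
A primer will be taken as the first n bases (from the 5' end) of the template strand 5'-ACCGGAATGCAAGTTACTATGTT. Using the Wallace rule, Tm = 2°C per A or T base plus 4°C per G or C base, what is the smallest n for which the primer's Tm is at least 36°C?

First 11 bases: ACCGGAATGCA → Tm = 34°C (< 36°C)
First 12 bases: ACCGGAATGCAA → Tm = 36°C (≥ 36°C)
Each additional base adds 2°C (A/T) or 4°C (G/C), so Tm is non-decreasing in n; n = 12 is the first length to reach 36°C.

n = 12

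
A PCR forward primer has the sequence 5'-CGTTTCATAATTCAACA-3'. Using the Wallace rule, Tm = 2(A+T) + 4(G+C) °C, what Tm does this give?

44°C

Base counts: C=4, T=6, G=1, A=6
So N_AT = 12 and N_GC = 5.
Tm = 2(12) + 4(5) = 24 + 20 = 44°C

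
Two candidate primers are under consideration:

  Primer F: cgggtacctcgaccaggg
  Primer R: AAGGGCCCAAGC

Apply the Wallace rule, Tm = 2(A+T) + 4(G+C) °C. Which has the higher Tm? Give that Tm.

Primer F: A+T=5, G+C=13 → Tm = 2(5)+4(13) = 62°C
Primer R: A+T=4, G+C=8 → Tm = 2(4)+4(8) = 40°C
62°C vs 40°C → primer F is higher.

Primer F, 62°C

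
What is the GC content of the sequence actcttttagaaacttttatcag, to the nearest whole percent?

Base counts: A=7, C=4, G=2, T=10
G+C = 2 + 4 = 6 out of 23 bases
%GC = 6/23 × 100 = 26.09% ≈ 26%

26%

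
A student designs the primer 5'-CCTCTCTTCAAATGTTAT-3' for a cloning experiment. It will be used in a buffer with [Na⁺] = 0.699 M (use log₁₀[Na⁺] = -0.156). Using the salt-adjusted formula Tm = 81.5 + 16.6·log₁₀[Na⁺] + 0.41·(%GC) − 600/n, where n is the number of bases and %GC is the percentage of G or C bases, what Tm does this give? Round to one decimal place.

59.2°C

Length n = 18. Counting bases: C=5, G=1, T=8, A=4
G+C = 6, so %GC = 6/18 × 100 = 33.333%
Salt term: 16.6 × (-0.156) = -2.59
GC term: 0.41 × 33.333 = 13.667; length term: −600/18 = −33.333
Tm = 81.5 + (-2.59) + 13.667 − 33.333 = 59.244 → 59.2°C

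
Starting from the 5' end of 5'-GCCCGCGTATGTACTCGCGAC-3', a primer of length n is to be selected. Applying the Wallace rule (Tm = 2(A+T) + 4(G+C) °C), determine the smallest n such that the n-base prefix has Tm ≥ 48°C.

First 14 bases: GCCCGCGTATGTAC → Tm = 46°C (< 48°C)
First 15 bases: GCCCGCGTATGTACT → Tm = 48°C (≥ 48°C)
Each additional base adds 2°C (A/T) or 4°C (G/C), so Tm is non-decreasing in n; n = 15 is the first length to reach 48°C.

n = 15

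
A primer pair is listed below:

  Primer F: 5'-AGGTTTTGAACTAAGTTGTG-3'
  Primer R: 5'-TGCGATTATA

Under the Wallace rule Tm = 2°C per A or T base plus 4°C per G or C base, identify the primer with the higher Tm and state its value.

Primer F, 54°C

Primer F: A+T=13, G+C=7 → Tm = 2(13)+4(7) = 54°C
Primer R: A+T=7, G+C=3 → Tm = 2(7)+4(3) = 26°C
54°C vs 26°C → primer F is higher.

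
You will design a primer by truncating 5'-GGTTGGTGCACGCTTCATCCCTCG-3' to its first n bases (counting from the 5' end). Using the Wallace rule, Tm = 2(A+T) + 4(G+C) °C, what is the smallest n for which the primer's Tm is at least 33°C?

n = 11

First 10 bases: GGTTGGTGCA → Tm = 32°C (< 33°C)
First 11 bases: GGTTGGTGCAC → Tm = 36°C (≥ 33°C)
Since every base adds ≥2°C, Tm only increases with n, so the threshold is first crossed at n = 11.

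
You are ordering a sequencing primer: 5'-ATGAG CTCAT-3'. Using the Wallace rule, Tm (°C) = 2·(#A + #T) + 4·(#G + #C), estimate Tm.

Counting bases: G=2, C=2, T=3, A=3
So N_AT = 6 and N_GC = 4.
Tm = 4·4 + 2·6 = 16 + 12 = 28°C

28°C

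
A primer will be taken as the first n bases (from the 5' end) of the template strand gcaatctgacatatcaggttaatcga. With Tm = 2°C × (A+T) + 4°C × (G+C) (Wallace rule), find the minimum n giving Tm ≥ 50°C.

First 17 bases: GCAATCTGACATATCAG → Tm = 48°C (< 50°C)
First 18 bases: GCAATCTGACATATCAGG → Tm = 52°C (≥ 50°C)
Each additional base adds 2°C (A/T) or 4°C (G/C), so Tm is non-decreasing in n; n = 18 is the first length to reach 50°C.

n = 18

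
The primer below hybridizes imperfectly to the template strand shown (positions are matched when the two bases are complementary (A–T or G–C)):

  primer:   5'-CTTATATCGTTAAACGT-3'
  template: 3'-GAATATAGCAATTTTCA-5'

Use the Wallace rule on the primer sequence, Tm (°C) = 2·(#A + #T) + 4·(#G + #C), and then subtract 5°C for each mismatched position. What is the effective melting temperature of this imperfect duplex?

39°C

Primer base counts: A=5, T=7, G=2, C=3 → A+T=12, G+C=5
Perfect-match Tm = 2(12) + 4(5) = 24 + 20 = 44°C
Mismatches (positions where the bases are not complementary): 1 (at position 15)
Effective Tm = 44 − 1×5 = 44 − 5 = 39°C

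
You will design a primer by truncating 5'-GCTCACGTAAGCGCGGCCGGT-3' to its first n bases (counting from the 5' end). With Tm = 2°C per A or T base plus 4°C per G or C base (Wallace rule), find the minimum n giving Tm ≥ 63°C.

First 18 bases: GCTCACGTAAGCGCGGCC → Tm = 62°C (< 63°C)
First 19 bases: GCTCACGTAAGCGCGGCCG → Tm = 66°C (≥ 63°C)
Since every base adds ≥2°C, Tm only increases with n, so the threshold is first crossed at n = 19.

n = 19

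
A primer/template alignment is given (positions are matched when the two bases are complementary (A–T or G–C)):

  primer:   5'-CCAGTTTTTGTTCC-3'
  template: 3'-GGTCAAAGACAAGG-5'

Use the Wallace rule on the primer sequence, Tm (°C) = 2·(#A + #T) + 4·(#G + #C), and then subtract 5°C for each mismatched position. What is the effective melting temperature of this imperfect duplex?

35°C

Primer base counts: A=1, T=7, G=2, C=4 → A+T=8, G+C=6
Perfect-match Tm = 2(8) + 4(6) = 16 + 24 = 40°C
Mismatches (positions where the bases are not complementary): 1 (at position 8)
Effective Tm = 40 − 1×5 = 40 − 5 = 35°C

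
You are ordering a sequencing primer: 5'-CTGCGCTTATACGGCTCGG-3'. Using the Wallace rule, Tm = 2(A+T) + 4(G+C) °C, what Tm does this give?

62°C

Scanning the sequence gives T=5, C=6, G=6, A=2.
So N_AT = 7 and N_GC = 12.
Tm = 2×7 + 4×12 = 62°C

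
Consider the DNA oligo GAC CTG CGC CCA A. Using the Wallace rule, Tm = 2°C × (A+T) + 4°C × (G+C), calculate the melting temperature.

G=3, C=6, T=1, A=3
A+T = 4, G+C = 9
Tm = 2(4) + 4(9) = 8 + 36 = 44°C

44°C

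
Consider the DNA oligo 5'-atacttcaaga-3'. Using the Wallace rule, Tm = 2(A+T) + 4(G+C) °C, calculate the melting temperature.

28°C

Base counts: G=1, A=5, C=2, T=3
So N_AT = 8 and N_GC = 3.
Tm = 2(8) + 4(3) = 16 + 12 = 28°C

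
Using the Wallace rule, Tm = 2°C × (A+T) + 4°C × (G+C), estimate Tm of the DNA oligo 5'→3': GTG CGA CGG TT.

Counting bases: C=2, A=1, T=3, G=5
So N_AT = 4 and N_GC = 7.
Tm = 2(4) + 4(7) = 8 + 28 = 36°C

36°C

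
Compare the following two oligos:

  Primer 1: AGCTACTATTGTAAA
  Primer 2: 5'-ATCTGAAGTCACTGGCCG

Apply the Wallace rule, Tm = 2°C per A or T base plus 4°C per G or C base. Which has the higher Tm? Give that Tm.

Primer 1: A+T=11, G+C=4 → Tm = 2(11)+4(4) = 38°C
Primer 2: A+T=8, G+C=10 → Tm = 2(8)+4(10) = 56°C
38°C vs 56°C → primer 2 is higher.

Primer 2, 56°C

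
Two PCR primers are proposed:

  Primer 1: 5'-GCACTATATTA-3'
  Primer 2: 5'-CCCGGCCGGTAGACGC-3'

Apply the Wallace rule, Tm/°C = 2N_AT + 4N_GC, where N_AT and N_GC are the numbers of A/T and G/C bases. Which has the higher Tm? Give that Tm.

Primer 1: A+T=8, G+C=3 → Tm = 2(8)+4(3) = 28°C
Primer 2: A+T=3, G+C=13 → Tm = 2(3)+4(13) = 58°C
28°C vs 58°C → primer 2 is higher.

Primer 2, 58°C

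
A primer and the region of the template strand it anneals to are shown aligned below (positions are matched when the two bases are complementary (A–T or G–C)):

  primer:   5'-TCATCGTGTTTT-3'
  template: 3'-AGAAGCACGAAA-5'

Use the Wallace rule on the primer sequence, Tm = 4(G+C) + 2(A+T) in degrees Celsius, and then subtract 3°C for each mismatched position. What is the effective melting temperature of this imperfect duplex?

26°C

Primer base counts: A=1, T=7, G=2, C=2 → A+T=8, G+C=4
Perfect-match Tm = 2(8) + 4(4) = 16 + 16 = 32°C
Mismatches (positions where the bases are not complementary): 2 (at positions 3, 9)
Effective Tm = 32 − 2×3 = 32 − 6 = 26°C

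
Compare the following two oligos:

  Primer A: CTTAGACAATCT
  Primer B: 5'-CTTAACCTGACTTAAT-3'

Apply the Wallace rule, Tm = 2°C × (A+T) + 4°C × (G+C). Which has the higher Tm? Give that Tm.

Primer B, 42°C

Primer A: A+T=8, G+C=4 → Tm = 2(8)+4(4) = 32°C
Primer B: A+T=11, G+C=5 → Tm = 2(11)+4(5) = 42°C
32°C vs 42°C → primer B is higher.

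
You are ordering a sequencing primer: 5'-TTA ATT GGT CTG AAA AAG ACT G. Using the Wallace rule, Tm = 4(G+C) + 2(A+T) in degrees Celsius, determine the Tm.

Counting bases: C=2, G=5, A=8, T=7
So N_AT = 15 and N_GC = 7.
Tm = 4·7 + 2·15 = 28 + 30 = 58°C

58°C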